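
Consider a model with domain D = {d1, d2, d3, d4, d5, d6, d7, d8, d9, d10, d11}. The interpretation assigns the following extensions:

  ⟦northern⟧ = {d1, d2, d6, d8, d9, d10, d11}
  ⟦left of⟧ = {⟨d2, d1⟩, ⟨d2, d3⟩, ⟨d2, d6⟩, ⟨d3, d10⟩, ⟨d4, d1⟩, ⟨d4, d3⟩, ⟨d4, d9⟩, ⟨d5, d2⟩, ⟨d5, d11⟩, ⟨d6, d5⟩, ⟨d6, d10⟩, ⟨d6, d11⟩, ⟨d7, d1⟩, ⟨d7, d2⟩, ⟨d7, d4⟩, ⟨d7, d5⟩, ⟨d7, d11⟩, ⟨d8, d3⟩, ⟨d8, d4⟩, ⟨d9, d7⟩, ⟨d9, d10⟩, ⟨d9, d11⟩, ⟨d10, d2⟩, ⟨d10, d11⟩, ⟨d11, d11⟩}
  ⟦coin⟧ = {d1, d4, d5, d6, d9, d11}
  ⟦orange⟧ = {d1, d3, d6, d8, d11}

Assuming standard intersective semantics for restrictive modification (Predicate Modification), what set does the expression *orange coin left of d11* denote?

{d6, d11}

⟦left of d11⟧ = {x : ⟨x, d11⟩ ∈ ⟦left of⟧} = {d5, d6, d7, d9, d10, d11}
⟦coin⟧ = {d1, d4, d5, d6, d9, d11}
… ∩ ⟦left of d11⟧ = {d1, d4, d5, d6, d9, d11} ∩ {d5, d6, d7, d9, d10, d11} = {d5, d6, d9, d11}
… ∩ ⟦orange⟧ = {d5, d6, d9, d11} ∩ {d1, d3, d6, d8, d11} = {d6, d11}
So ⟦orange coin left of d11⟧ = {d6, d11}.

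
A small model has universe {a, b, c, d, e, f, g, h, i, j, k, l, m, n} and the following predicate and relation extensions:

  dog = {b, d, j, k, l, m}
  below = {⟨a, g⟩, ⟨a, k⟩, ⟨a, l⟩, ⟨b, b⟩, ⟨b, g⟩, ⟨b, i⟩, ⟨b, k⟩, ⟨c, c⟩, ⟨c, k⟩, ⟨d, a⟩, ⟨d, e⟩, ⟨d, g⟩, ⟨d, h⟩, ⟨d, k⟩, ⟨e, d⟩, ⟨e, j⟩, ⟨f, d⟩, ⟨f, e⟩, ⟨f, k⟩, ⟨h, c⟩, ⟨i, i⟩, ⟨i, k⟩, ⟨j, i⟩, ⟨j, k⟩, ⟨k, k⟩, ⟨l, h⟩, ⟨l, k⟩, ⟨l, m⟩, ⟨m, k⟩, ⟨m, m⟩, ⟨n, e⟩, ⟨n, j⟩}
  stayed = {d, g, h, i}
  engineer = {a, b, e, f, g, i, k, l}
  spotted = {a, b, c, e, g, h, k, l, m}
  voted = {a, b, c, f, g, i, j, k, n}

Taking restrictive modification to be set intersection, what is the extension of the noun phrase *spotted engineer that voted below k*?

⟦that voted⟧ = ⟦voted⟧ = {a, b, c, f, g, i, j, k, n}
⟦below k⟧ = {x : ⟨x, k⟩ ∈ ⟦below⟧} = {a, b, c, d, f, i, j, k, l, m}
⟦engineer⟧ = {a, b, e, f, g, i, k, l}
… ∩ ⟦that voted⟧ = {a, b, e, f, g, i, k, l} ∩ {a, b, c, f, g, i, j, k, n} = {a, b, f, g, i, k}
… ∩ ⟦below k⟧ = {a, b, f, g, i, k} ∩ {a, b, c, d, f, i, j, k, l, m} = {a, b, f, i, k}
… ∩ ⟦spotted⟧ = {a, b, f, i, k} ∩ {a, b, c, e, g, h, k, l, m} = {a, b, k}
So ⟦spotted engineer that voted below k⟧ = {a, b, k}.

{a, b, k}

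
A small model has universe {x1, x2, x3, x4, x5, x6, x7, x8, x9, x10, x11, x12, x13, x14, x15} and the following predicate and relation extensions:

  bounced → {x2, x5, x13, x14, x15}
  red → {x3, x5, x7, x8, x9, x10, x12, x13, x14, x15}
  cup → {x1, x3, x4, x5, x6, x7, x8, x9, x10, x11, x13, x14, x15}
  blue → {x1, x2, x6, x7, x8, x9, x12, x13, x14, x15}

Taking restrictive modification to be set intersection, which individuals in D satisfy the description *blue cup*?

{x1, x6, x7, x8, x9, x13, x14, x15}

⟦cup⟧ = {x1, x3, x4, x5, x6, x7, x8, x9, x10, x11, x13, x14, x15}
… ∩ ⟦blue⟧ = {x1, x3, x4, x5, x6, x7, x8, x9, x10, x11, x13, x14, x15} ∩ {x1, x2, x6, x7, x8, x9, x12, x13, x14, x15} = {x1, x6, x7, x8, x9, x13, x14, x15}
So ⟦blue cup⟧ = {x1, x6, x7, x8, x9, x13, x14, x15}.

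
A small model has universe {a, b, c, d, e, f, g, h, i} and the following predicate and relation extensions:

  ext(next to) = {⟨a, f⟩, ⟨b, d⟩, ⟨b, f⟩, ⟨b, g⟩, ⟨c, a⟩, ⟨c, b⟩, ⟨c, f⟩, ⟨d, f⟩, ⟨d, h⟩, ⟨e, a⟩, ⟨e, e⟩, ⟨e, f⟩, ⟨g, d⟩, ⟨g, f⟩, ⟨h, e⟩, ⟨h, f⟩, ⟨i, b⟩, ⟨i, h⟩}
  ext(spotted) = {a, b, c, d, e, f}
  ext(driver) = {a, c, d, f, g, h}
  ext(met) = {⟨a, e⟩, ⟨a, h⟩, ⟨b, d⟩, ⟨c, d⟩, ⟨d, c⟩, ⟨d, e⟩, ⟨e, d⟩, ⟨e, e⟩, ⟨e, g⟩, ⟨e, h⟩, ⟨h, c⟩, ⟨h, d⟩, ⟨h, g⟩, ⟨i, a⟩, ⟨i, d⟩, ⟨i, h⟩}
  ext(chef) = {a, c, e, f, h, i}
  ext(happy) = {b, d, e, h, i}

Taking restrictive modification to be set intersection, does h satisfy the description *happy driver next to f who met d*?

⟦next to f⟧ = {x : ⟨x, f⟩ ∈ ⟦next to⟧} = {a, b, c, d, e, g, h}
⟦who met d⟧ = {x : ⟨x, d⟩ ∈ ⟦met⟧} = {b, c, e, h, i}
⟦driver⟧ = {a, c, d, f, g, h}
… ∩ ⟦next to f⟧ = {a, c, d, f, g, h} ∩ {a, b, c, d, e, g, h} = {a, c, d, g, h}
… ∩ ⟦who met d⟧ = {a, c, d, g, h} ∩ {b, c, e, h, i} = {c, h}
… ∩ ⟦happy⟧ = {c, h} ∩ {b, d, e, h, i} = {h}
⟦happy driver next to f who met d⟧ = {h}; h ∈ this set.

yes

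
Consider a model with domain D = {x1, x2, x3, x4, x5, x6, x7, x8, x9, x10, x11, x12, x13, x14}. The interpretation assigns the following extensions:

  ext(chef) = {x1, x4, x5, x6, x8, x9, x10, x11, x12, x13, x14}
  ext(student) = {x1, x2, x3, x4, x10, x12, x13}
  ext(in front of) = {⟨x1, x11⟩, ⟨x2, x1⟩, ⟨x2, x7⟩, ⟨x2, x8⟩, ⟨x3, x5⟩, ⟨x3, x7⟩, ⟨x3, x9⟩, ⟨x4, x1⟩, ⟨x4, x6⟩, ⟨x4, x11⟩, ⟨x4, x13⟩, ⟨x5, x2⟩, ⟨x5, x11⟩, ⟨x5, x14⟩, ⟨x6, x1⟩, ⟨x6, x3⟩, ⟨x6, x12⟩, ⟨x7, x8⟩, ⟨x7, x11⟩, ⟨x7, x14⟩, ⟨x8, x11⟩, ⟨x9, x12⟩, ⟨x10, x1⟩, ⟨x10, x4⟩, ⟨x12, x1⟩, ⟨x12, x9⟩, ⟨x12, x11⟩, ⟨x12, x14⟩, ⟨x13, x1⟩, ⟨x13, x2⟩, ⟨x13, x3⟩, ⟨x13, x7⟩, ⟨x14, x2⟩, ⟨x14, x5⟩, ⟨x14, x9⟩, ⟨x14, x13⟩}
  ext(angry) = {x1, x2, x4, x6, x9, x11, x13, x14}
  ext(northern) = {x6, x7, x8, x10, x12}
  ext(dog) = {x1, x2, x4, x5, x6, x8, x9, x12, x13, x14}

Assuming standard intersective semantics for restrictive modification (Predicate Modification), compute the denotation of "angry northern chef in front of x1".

⟦in front of x1⟧ = {x : ⟨x, x1⟩ ∈ ⟦in front of⟧} = {x2, x4, x6, x10, x12, x13}
⟦chef⟧ = {x1, x4, x5, x6, x8, x9, x10, x11, x12, x13, x14}
… ∩ ⟦in front of x1⟧ = {x1, x4, x5, x6, x8, x9, x10, x11, x12, x13, x14} ∩ {x2, x4, x6, x10, x12, x13} = {x4, x6, x10, x12, x13}
… ∩ ⟦angry⟧ = {x4, x6, x10, x12, x13} ∩ {x1, x2, x4, x6, x9, x11, x13, x14} = {x4, x6, x13}
… ∩ ⟦northern⟧ = {x4, x6, x13} ∩ {x6, x7, x8, x10, x12} = {x6}
So ⟦angry northern chef in front of x1⟧ = {x6}.

{x6}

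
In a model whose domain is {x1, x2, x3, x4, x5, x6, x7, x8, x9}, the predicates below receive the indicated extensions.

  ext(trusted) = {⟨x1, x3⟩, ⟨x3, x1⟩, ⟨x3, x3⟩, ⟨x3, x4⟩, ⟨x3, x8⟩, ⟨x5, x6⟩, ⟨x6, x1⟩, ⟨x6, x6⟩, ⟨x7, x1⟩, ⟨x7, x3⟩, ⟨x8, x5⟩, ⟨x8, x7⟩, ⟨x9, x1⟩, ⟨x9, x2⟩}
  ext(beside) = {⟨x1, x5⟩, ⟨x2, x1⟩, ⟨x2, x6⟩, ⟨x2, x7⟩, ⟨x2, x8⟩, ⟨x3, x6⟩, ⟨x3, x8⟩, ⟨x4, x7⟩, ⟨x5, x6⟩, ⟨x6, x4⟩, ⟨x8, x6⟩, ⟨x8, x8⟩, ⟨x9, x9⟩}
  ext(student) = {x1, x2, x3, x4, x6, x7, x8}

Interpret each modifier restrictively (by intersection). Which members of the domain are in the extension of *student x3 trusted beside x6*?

{x3, x8}

⟦x3 trusted⟧ = {x : ⟨x3, x⟩ ∈ ⟦trusted⟧} = {x1, x3, x4, x8}
⟦beside x6⟧ = {x : ⟨x, x6⟩ ∈ ⟦beside⟧} = {x2, x3, x5, x8}
⟦student⟧ = {x1, x2, x3, x4, x6, x7, x8}
… ∩ ⟦x3 trusted⟧ = {x1, x2, x3, x4, x6, x7, x8} ∩ {x1, x3, x4, x8} = {x1, x3, x4, x8}
… ∩ ⟦beside x6⟧ = {x1, x3, x4, x8} ∩ {x2, x3, x5, x8} = {x3, x8}
So ⟦student x3 trusted beside x6⟧ = {x3, x8}.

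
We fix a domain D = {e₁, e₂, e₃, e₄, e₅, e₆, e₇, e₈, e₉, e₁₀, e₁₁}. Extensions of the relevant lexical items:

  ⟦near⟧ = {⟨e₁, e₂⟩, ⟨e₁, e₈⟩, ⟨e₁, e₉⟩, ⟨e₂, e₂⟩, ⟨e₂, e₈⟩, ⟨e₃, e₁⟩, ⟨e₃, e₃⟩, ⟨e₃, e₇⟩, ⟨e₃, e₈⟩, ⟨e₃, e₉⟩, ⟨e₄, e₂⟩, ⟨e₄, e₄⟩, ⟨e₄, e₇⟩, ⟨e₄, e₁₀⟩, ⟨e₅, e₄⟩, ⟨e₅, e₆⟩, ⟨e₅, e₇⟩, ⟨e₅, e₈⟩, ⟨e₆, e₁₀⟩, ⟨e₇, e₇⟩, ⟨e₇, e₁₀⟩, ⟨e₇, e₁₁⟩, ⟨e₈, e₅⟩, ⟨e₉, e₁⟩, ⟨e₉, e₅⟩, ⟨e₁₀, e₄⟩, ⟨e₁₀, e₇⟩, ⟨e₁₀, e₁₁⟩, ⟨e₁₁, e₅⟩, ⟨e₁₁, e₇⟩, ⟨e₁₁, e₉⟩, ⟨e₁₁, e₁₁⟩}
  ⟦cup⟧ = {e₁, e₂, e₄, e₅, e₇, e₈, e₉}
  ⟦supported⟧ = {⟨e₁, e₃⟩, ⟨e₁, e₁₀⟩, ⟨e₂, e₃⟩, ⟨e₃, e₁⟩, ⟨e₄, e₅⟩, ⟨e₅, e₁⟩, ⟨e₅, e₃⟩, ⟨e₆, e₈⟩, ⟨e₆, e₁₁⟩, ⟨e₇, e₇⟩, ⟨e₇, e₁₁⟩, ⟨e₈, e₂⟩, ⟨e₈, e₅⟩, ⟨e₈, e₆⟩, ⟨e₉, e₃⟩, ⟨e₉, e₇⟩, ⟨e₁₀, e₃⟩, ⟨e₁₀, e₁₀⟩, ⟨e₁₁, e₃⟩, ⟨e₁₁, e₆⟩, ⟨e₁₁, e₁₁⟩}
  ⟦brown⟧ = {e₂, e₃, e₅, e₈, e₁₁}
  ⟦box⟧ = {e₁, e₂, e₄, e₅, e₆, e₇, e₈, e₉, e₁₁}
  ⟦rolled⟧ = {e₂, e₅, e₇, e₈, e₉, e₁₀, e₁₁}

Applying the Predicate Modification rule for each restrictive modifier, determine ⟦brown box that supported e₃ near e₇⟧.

{e₅, e₁₁}

⟦that supported e₃⟧ = {x : ⟨x, e₃⟩ ∈ ⟦supported⟧} = {e₁, e₂, e₅, e₉, e₁₀, e₁₁}
⟦near e₇⟧ = {x : ⟨x, e₇⟩ ∈ ⟦near⟧} = {e₃, e₄, e₅, e₇, e₁₀, e₁₁}
⟦box⟧ = {e₁, e₂, e₄, e₅, e₆, e₇, e₈, e₉, e₁₁}
… ∩ ⟦that supported e₃⟧ = {e₁, e₂, e₄, e₅, e₆, e₇, e₈, e₉, e₁₁} ∩ {e₁, e₂, e₅, e₉, e₁₀, e₁₁} = {e₁, e₂, e₅, e₉, e₁₁}
… ∩ ⟦near e₇⟧ = {e₁, e₂, e₅, e₉, e₁₁} ∩ {e₃, e₄, e₅, e₇, e₁₀, e₁₁} = {e₅, e₁₁}
… ∩ ⟦brown⟧ = {e₅, e₁₁} ∩ {e₂, e₃, e₅, e₈, e₁₁} = {e₅, e₁₁}
So ⟦brown box that supported e₃ near e₇⟧ = {e₅, e₁₁}.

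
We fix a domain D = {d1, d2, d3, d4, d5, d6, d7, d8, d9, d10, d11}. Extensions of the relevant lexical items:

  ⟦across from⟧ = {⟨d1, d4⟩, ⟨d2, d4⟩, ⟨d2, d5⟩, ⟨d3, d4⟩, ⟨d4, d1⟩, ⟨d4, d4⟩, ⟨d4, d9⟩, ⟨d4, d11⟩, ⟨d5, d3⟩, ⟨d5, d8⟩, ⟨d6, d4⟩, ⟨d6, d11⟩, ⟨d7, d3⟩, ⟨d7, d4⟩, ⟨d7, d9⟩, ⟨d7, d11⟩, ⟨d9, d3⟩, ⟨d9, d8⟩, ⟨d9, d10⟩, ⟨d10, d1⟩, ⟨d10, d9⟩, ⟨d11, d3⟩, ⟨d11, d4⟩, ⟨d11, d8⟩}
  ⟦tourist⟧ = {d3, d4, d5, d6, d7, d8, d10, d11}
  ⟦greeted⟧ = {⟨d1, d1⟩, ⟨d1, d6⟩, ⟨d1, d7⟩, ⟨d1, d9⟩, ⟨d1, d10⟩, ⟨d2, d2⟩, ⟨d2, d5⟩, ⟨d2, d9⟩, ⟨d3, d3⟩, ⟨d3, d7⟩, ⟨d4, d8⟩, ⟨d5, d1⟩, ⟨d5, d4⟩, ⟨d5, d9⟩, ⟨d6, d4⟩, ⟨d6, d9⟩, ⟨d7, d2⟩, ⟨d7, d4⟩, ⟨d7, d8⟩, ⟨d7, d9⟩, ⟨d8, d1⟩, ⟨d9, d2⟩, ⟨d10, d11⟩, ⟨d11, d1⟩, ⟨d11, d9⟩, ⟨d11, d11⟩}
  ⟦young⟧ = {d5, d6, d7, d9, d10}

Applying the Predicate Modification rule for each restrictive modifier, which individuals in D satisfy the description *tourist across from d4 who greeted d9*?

{d6, d7, d11}

⟦across from d4⟧ = {x : ⟨x, d4⟩ ∈ ⟦across from⟧} = {d1, d2, d3, d4, d6, d7, d11}
⟦who greeted d9⟧ = {x : ⟨x, d9⟩ ∈ ⟦greeted⟧} = {d1, d2, d5, d6, d7, d11}
⟦tourist⟧ = {d3, d4, d5, d6, d7, d8, d10, d11}
… ∩ ⟦across from d4⟧ = {d3, d4, d5, d6, d7, d8, d10, d11} ∩ {d1, d2, d3, d4, d6, d7, d11} = {d3, d4, d6, d7, d11}
… ∩ ⟦who greeted d9⟧ = {d3, d4, d6, d7, d11} ∩ {d1, d2, d5, d6, d7, d11} = {d6, d7, d11}
So ⟦tourist across from d4 who greeted d9⟧ = {d6, d7, d11}.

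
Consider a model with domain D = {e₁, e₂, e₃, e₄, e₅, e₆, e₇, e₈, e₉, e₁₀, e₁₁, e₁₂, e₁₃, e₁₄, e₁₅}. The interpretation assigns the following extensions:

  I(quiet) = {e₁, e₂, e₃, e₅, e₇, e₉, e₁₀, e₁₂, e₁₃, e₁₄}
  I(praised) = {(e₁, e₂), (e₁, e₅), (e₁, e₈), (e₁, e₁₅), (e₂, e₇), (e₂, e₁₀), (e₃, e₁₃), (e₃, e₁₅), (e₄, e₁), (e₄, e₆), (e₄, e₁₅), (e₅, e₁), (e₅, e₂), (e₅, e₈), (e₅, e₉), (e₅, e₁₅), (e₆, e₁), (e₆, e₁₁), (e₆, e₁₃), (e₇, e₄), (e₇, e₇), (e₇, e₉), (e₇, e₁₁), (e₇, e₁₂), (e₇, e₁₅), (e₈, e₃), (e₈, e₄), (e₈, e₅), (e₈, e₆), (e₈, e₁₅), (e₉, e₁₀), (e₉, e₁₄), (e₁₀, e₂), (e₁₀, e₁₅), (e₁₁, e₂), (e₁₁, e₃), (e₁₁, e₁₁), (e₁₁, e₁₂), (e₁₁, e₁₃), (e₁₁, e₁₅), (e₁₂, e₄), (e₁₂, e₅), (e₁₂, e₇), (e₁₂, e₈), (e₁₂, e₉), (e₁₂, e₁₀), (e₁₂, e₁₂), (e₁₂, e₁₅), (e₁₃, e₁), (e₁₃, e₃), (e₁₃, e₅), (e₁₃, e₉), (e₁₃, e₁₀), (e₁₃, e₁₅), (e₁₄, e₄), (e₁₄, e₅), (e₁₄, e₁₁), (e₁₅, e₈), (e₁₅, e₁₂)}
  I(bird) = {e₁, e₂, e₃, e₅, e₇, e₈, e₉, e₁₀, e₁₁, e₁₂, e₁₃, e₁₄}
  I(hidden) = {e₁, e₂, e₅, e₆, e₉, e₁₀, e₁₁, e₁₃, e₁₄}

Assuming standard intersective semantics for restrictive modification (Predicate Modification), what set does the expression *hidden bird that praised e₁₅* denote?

{e₁, e₅, e₁₀, e₁₁, e₁₃}

⟦that praised e₁₅⟧ = {x : ⟨x, e₁₅⟩ ∈ ⟦praised⟧} = {e₁, e₃, e₄, e₅, e₇, e₈, e₁₀, e₁₁, e₁₂, e₁₃}
⟦bird⟧ = {e₁, e₂, e₃, e₅, e₇, e₈, e₉, e₁₀, e₁₁, e₁₂, e₁₃, e₁₄}
… ∩ ⟦that praised e₁₅⟧ = {e₁, e₂, e₃, e₅, e₇, e₈, e₉, e₁₀, e₁₁, e₁₂, e₁₃, e₁₄} ∩ {e₁, e₃, e₄, e₅, e₇, e₈, e₁₀, e₁₁, e₁₂, e₁₃} = {e₁, e₃, e₅, e₇, e₈, e₁₀, e₁₁, e₁₂, e₁₃}
… ∩ ⟦hidden⟧ = {e₁, e₃, e₅, e₇, e₈, e₁₀, e₁₁, e₁₂, e₁₃} ∩ {e₁, e₂, e₅, e₆, e₉, e₁₀, e₁₁, e₁₃, e₁₄} = {e₁, e₅, e₁₀, e₁₁, e₁₃}
So ⟦hidden bird that praised e₁₅⟧ = {e₁, e₅, e₁₀, e₁₁, e₁₃}.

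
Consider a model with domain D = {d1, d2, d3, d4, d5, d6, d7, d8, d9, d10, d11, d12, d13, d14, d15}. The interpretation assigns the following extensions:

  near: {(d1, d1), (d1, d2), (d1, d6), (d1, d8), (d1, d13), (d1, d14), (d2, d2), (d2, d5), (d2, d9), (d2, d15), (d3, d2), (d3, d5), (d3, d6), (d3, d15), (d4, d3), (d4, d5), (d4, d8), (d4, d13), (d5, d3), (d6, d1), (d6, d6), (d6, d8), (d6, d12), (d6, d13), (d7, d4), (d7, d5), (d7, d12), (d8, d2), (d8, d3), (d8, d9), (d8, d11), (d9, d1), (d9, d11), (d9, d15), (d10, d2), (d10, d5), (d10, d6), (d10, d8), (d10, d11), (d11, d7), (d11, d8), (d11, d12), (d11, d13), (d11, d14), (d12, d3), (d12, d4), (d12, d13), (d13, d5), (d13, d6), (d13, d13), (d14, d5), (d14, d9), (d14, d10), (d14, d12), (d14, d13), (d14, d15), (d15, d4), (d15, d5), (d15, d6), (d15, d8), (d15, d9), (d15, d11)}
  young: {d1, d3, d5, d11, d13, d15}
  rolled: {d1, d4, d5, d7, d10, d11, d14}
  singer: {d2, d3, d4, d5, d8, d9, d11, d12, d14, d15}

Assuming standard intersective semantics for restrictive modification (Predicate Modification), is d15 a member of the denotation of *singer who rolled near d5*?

⟦who rolled⟧ = ⟦rolled⟧ = {d1, d4, d5, d7, d10, d11, d14}
⟦near d5⟧ = {x : ⟨x, d5⟩ ∈ ⟦near⟧} = {d2, d3, d4, d7, d10, d13, d14, d15}
⟦singer⟧ = {d2, d3, d4, d5, d8, d9, d11, d12, d14, d15}
… ∩ ⟦who rolled⟧ = {d2, d3, d4, d5, d8, d9, d11, d12, d14, d15} ∩ {d1, d4, d5, d7, d10, d11, d14} = {d4, d5, d11, d14}
… ∩ ⟦near d5⟧ = {d4, d5, d11, d14} ∩ {d2, d3, d4, d7, d10, d13, d14, d15} = {d4, d14}
⟦singer who rolled near d5⟧ = {d4, d14}; d15 ∉ this set.

no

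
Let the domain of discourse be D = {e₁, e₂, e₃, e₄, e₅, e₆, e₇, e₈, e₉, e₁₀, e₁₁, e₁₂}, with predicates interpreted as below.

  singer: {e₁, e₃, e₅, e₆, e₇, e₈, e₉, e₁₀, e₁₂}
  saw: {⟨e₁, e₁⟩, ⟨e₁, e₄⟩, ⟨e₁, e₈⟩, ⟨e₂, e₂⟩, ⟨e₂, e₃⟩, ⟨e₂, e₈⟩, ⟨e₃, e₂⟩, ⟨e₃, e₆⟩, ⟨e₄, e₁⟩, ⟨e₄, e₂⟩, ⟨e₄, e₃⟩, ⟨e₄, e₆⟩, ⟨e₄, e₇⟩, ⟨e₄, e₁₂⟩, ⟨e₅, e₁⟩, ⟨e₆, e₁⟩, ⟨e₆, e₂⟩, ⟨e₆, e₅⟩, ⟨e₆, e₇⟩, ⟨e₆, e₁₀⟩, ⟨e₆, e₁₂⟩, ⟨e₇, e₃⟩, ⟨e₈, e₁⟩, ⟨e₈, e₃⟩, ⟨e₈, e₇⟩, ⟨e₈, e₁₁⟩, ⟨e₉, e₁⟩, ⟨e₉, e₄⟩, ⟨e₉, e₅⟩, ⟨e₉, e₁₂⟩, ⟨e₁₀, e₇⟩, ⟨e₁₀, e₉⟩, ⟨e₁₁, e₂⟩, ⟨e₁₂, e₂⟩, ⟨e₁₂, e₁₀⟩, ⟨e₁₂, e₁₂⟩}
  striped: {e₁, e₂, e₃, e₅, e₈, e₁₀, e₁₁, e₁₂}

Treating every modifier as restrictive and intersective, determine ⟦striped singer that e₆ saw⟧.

{e₁, e₅, e₁₀, e₁₂}

⟦that e₆ saw⟧ = {x : ⟨e₆, x⟩ ∈ ⟦saw⟧} = {e₁, e₂, e₅, e₇, e₁₀, e₁₂}
⟦singer⟧ = {e₁, e₃, e₅, e₆, e₇, e₈, e₉, e₁₀, e₁₂}
… ∩ ⟦that e₆ saw⟧ = {e₁, e₃, e₅, e₆, e₇, e₈, e₉, e₁₀, e₁₂} ∩ {e₁, e₂, e₅, e₇, e₁₀, e₁₂} = {e₁, e₅, e₇, e₁₀, e₁₂}
… ∩ ⟦striped⟧ = {e₁, e₅, e₇, e₁₀, e₁₂} ∩ {e₁, e₂, e₃, e₅, e₈, e₁₀, e₁₁, e₁₂} = {e₁, e₅, e₁₀, e₁₂}
So ⟦striped singer that e₆ saw⟧ = {e₁, e₅, e₁₀, e₁₂}.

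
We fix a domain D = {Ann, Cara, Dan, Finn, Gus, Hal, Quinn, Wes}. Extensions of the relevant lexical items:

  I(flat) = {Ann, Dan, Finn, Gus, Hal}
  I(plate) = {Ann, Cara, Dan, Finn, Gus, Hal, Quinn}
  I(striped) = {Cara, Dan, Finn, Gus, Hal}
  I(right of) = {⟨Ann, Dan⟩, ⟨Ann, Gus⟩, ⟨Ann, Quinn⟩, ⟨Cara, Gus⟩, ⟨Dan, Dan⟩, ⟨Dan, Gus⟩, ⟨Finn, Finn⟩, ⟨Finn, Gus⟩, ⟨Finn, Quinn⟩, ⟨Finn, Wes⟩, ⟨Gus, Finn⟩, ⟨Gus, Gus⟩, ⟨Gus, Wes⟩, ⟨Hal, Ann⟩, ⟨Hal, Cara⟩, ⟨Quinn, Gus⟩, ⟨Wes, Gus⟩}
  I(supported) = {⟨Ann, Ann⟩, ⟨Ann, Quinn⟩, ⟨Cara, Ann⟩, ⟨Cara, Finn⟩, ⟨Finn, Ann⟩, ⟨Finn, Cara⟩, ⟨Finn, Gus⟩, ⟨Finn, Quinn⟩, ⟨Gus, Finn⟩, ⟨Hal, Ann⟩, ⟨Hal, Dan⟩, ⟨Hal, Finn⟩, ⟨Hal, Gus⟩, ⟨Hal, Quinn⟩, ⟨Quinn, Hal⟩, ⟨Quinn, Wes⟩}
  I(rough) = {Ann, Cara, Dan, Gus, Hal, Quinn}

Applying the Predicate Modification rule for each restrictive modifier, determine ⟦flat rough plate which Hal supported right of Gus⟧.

⟦which Hal supported⟧ = {x : ⟨Hal, x⟩ ∈ ⟦supported⟧} = {Ann, Dan, Finn, Gus, Quinn}
⟦right of Gus⟧ = {x : ⟨x, Gus⟩ ∈ ⟦right of⟧} = {Ann, Cara, Dan, Finn, Gus, Quinn, Wes}
⟦plate⟧ = {Ann, Cara, Dan, Finn, Gus, Hal, Quinn}
… ∩ ⟦which Hal supported⟧ = {Ann, Cara, Dan, Finn, Gus, Hal, Quinn} ∩ {Ann, Dan, Finn, Gus, Quinn} = {Ann, Dan, Finn, Gus, Quinn}
… ∩ ⟦right of Gus⟧ = {Ann, Dan, Finn, Gus, Quinn} ∩ {Ann, Cara, Dan, Finn, Gus, Quinn, Wes} = {Ann, Dan, Finn, Gus, Quinn}
… ∩ ⟦flat⟧ = {Ann, Dan, Finn, Gus, Quinn} ∩ {Ann, Dan, Finn, Gus, Hal} = {Ann, Dan, Finn, Gus}
… ∩ ⟦rough⟧ = {Ann, Dan, Finn, Gus} ∩ {Ann, Cara, Dan, Gus, Hal, Quinn} = {Ann, Dan, Gus}
So ⟦flat rough plate which Hal supported right of Gus⟧ = {Ann, Dan, Gus}.

{Ann, Dan, Gus}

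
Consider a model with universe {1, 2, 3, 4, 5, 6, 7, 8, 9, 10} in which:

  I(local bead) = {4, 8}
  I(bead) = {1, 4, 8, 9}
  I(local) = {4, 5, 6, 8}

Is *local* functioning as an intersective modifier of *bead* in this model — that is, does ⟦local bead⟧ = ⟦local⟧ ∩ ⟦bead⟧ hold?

⟦local⟧ ∩ ⟦bead⟧ = {4, 5, 6, 8} ∩ {1, 4, 8, 9} = {4, 8}
Observed ⟦local bead⟧ = {4, 8}.
These coincide, so the modifier is intersective here.

yes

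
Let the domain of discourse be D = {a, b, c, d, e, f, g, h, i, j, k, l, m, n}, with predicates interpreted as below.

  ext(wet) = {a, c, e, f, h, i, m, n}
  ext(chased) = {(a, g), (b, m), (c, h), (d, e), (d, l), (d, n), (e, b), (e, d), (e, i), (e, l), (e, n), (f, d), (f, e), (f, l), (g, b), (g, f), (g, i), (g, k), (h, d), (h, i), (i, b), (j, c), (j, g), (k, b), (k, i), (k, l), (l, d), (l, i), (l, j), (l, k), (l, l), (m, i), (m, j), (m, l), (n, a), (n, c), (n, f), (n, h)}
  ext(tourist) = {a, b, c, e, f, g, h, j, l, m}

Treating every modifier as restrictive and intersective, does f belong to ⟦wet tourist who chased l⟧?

⟦who chased l⟧ = {x : ⟨x, l⟩ ∈ ⟦chased⟧} = {d, e, f, k, l, m}
⟦tourist⟧ = {a, b, c, e, f, g, h, j, l, m}
… ∩ ⟦who chased l⟧ = {a, b, c, e, f, g, h, j, l, m} ∩ {d, e, f, k, l, m} = {e, f, l, m}
… ∩ ⟦wet⟧ = {e, f, l, m} ∩ {a, c, e, f, h, i, m, n} = {e, f, m}
⟦wet tourist who chased l⟧ = {e, f, m}; f ∈ this set.

yes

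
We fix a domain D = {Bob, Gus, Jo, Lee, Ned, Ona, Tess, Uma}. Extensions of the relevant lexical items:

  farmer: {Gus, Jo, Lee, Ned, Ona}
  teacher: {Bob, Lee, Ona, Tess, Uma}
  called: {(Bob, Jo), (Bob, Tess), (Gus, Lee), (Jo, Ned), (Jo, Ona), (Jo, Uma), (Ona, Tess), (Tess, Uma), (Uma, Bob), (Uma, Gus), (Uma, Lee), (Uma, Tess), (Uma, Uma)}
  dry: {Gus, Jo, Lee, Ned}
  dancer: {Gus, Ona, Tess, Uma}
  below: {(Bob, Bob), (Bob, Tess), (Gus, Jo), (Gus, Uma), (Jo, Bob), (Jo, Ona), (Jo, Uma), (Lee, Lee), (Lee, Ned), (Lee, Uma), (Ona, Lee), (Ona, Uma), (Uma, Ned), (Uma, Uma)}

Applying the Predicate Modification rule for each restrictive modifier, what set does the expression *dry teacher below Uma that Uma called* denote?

{Lee}

⟦below Uma⟧ = {x : ⟨x, Uma⟩ ∈ ⟦below⟧} = {Gus, Jo, Lee, Ona, Uma}
⟦that Uma called⟧ = {x : ⟨Uma, x⟩ ∈ ⟦called⟧} = {Bob, Gus, Lee, Tess, Uma}
⟦teacher⟧ = {Bob, Lee, Ona, Tess, Uma}
… ∩ ⟦below Uma⟧ = {Bob, Lee, Ona, Tess, Uma} ∩ {Gus, Jo, Lee, Ona, Uma} = {Lee, Ona, Uma}
… ∩ ⟦that Uma called⟧ = {Lee, Ona, Uma} ∩ {Bob, Gus, Lee, Tess, Uma} = {Lee, Uma}
… ∩ ⟦dry⟧ = {Lee, Uma} ∩ {Gus, Jo, Lee, Ned} = {Lee}
So ⟦dry teacher below Uma that Uma called⟧ = {Lee}.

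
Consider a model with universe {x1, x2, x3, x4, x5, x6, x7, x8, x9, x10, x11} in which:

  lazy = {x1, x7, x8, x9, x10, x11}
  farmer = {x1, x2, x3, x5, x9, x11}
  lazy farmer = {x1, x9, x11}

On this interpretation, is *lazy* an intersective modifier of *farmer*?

yes

⟦lazy⟧ ∩ ⟦farmer⟧ = {x1, x7, x8, x9, x10, x11} ∩ {x1, x2, x3, x5, x9, x11} = {x1, x9, x11}
Observed ⟦lazy farmer⟧ = {x1, x9, x11}.
These coincide, so the modifier is intersective here.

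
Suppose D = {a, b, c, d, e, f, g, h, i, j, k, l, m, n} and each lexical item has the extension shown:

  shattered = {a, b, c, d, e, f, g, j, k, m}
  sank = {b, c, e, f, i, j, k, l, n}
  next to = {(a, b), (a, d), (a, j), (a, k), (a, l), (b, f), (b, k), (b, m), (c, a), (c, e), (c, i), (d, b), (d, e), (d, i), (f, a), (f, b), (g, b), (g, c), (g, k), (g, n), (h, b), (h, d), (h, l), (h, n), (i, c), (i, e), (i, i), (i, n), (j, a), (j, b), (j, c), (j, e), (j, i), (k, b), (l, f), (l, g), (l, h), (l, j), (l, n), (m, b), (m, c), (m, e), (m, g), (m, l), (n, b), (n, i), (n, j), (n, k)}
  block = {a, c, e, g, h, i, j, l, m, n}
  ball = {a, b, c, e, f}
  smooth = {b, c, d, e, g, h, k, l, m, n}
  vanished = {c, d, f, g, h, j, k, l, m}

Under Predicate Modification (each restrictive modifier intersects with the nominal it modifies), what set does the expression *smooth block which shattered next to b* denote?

{g, m}

⟦which shattered⟧ = ⟦shattered⟧ = {a, b, c, d, e, f, g, j, k, m}
⟦next to b⟧ = {x : ⟨x, b⟩ ∈ ⟦next to⟧} = {a, d, f, g, h, j, k, m, n}
⟦block⟧ = {a, c, e, g, h, i, j, l, m, n}
… ∩ ⟦which shattered⟧ = {a, c, e, g, h, i, j, l, m, n} ∩ {a, b, c, d, e, f, g, j, k, m} = {a, c, e, g, j, m}
… ∩ ⟦next to b⟧ = {a, c, e, g, j, m} ∩ {a, d, f, g, h, j, k, m, n} = {a, g, j, m}
… ∩ ⟦smooth⟧ = {a, g, j, m} ∩ {b, c, d, e, g, h, k, l, m, n} = {g, m}
So ⟦smooth block which shattered next to b⟧ = {g, m}.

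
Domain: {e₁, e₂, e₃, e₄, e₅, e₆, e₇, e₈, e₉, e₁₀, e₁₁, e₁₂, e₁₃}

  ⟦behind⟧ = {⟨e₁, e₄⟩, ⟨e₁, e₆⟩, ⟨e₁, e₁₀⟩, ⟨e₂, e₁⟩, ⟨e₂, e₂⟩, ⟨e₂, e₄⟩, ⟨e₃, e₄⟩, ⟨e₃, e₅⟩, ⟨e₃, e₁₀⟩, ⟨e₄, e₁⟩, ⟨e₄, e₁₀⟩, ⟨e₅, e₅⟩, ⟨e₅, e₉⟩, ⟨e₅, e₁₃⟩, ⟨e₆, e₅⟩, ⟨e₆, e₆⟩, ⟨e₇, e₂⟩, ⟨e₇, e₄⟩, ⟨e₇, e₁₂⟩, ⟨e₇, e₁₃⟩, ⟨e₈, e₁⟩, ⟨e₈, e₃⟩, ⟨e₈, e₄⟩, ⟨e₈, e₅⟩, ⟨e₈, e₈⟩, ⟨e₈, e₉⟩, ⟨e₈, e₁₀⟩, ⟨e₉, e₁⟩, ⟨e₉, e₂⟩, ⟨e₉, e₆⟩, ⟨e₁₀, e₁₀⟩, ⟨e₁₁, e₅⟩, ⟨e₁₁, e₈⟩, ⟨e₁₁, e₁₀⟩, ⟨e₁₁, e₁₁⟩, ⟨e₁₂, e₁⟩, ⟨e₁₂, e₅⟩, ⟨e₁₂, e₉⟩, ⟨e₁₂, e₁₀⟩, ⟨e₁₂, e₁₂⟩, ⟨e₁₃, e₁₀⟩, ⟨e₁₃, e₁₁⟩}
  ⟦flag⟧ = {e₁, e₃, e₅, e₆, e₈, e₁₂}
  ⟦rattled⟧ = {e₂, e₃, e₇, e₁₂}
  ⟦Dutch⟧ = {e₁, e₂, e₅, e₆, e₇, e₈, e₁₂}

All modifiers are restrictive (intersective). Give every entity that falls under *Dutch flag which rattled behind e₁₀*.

⟦which rattled⟧ = ⟦rattled⟧ = {e₂, e₃, e₇, e₁₂}
⟦behind e₁₀⟧ = {x : ⟨x, e₁₀⟩ ∈ ⟦behind⟧} = {e₁, e₃, e₄, e₈, e₁₀, e₁₁, e₁₂, e₁₃}
⟦flag⟧ = {e₁, e₃, e₅, e₆, e₈, e₁₂}
… ∩ ⟦which rattled⟧ = {e₁, e₃, e₅, e₆, e₈, e₁₂} ∩ {e₂, e₃, e₇, e₁₂} = {e₃, e₁₂}
… ∩ ⟦behind e₁₀⟧ = {e₃, e₁₂} ∩ {e₁, e₃, e₄, e₈, e₁₀, e₁₁, e₁₂, e₁₃} = {e₃, e₁₂}
… ∩ ⟦Dutch⟧ = {e₃, e₁₂} ∩ {e₁, e₂, e₅, e₆, e₇, e₈, e₁₂} = {e₁₂}
So ⟦Dutch flag which rattled behind e₁₀⟧ = {e₁₂}.

{e₁₂}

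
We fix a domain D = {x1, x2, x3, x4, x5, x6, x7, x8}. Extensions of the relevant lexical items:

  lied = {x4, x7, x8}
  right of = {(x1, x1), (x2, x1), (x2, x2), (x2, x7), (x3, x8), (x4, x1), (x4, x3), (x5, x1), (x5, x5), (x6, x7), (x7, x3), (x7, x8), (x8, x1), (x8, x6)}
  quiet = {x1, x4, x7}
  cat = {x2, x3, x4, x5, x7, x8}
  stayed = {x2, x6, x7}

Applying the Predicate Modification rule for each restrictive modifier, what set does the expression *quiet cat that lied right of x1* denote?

⟦that lied⟧ = ⟦lied⟧ = {x4, x7, x8}
⟦right of x1⟧ = {x : ⟨x, x1⟩ ∈ ⟦right of⟧} = {x1, x2, x4, x5, x8}
⟦cat⟧ = {x2, x3, x4, x5, x7, x8}
… ∩ ⟦that lied⟧ = {x2, x3, x4, x5, x7, x8} ∩ {x4, x7, x8} = {x4, x7, x8}
… ∩ ⟦right of x1⟧ = {x4, x7, x8} ∩ {x1, x2, x4, x5, x8} = {x4, x8}
… ∩ ⟦quiet⟧ = {x4, x8} ∩ {x1, x4, x7} = {x4}
So ⟦quiet cat that lied right of x1⟧ = {x4}.

{x4}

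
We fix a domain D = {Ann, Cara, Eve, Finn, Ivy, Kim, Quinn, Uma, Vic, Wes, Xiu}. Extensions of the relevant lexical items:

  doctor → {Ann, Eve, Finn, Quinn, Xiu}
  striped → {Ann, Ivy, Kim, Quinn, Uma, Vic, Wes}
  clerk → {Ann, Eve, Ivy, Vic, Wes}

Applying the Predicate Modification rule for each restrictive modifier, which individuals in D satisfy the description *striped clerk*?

⟦clerk⟧ = {Ann, Eve, Ivy, Vic, Wes}
… ∩ ⟦striped⟧ = {Ann, Eve, Ivy, Vic, Wes} ∩ {Ann, Ivy, Kim, Quinn, Uma, Vic, Wes} = {Ann, Ivy, Vic, Wes}
So ⟦striped clerk⟧ = {Ann, Ivy, Vic, Wes}.

{Ann, Ivy, Vic, Wes}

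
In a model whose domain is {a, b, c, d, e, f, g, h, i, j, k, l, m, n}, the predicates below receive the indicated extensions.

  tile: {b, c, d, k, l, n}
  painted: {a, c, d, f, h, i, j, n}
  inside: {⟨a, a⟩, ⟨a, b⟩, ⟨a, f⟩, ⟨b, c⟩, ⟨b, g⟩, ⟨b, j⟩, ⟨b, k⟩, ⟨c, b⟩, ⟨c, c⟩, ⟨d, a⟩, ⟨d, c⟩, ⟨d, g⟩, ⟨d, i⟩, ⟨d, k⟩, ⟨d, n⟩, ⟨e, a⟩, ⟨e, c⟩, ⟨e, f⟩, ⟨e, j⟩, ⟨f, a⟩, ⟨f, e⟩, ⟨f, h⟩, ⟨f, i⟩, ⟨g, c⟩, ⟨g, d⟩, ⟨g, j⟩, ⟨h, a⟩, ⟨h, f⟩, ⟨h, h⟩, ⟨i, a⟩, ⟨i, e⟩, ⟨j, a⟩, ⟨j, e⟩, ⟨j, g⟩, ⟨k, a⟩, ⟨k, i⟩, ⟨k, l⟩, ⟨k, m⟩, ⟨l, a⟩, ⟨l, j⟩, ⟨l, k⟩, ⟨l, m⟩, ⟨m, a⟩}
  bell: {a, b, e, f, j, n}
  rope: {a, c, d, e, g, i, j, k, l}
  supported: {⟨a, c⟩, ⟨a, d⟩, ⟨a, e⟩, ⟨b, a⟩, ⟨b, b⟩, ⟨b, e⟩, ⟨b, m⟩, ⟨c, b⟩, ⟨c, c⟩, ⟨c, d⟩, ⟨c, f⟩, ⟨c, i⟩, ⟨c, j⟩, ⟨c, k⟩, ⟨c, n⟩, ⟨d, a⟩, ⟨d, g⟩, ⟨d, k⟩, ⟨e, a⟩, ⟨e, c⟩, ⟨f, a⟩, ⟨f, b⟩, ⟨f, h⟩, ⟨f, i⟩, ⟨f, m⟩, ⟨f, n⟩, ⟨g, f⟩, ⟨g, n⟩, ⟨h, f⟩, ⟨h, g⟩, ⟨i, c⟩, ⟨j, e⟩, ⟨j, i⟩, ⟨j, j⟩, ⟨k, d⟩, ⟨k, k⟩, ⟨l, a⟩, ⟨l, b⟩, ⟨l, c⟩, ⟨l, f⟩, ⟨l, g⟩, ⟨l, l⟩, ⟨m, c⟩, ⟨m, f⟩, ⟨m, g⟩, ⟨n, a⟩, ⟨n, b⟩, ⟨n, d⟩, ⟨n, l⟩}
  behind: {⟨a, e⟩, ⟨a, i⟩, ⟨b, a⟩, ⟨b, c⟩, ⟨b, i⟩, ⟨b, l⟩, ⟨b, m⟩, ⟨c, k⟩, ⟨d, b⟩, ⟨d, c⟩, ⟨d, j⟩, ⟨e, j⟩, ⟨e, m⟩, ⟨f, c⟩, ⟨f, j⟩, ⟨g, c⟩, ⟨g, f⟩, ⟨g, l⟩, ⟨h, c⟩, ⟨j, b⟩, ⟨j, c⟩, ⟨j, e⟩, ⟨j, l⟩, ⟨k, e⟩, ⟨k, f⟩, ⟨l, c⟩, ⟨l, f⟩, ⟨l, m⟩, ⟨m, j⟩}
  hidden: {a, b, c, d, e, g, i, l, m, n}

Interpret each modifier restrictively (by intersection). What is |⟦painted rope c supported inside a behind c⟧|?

⟦c supported⟧ = {x : ⟨c, x⟩ ∈ ⟦supported⟧} = {b, c, d, f, i, j, k, n}
⟦inside a⟧ = {x : ⟨x, a⟩ ∈ ⟦inside⟧} = {a, d, e, f, h, i, j, k, l, m}
⟦behind c⟧ = {x : ⟨x, c⟩ ∈ ⟦behind⟧} = {b, d, f, g, h, j, l}
⟦rope⟧ = {a, c, d, e, g, i, j, k, l}
… ∩ ⟦c supported⟧ = {a, c, d, e, g, i, j, k, l} ∩ {b, c, d, f, i, j, k, n} = {c, d, i, j, k}
… ∩ ⟦inside a⟧ = {c, d, i, j, k} ∩ {a, d, e, f, h, i, j, k, l, m} = {d, i, j, k}
… ∩ ⟦behind c⟧ = {d, i, j, k} ∩ {b, d, f, g, h, j, l} = {d, j}
… ∩ ⟦painted⟧ = {d, j} ∩ {a, c, d, f, h, i, j, n} = {d, j}
⟦painted rope c supported inside a behind c⟧ = {d, j}, so the cardinality is 2.

2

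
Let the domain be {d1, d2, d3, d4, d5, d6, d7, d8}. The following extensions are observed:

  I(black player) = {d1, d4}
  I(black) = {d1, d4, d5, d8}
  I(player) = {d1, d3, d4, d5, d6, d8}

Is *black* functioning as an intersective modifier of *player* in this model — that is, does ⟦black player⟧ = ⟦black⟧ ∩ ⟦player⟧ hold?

⟦black⟧ ∩ ⟦player⟧ = {d1, d4, d5, d8} ∩ {d1, d3, d4, d5, d6, d8} = {d1, d4, d5, d8}
Observed ⟦black player⟧ = {d1, d4}.
These differ, so the modifier is not intersective in this model.

no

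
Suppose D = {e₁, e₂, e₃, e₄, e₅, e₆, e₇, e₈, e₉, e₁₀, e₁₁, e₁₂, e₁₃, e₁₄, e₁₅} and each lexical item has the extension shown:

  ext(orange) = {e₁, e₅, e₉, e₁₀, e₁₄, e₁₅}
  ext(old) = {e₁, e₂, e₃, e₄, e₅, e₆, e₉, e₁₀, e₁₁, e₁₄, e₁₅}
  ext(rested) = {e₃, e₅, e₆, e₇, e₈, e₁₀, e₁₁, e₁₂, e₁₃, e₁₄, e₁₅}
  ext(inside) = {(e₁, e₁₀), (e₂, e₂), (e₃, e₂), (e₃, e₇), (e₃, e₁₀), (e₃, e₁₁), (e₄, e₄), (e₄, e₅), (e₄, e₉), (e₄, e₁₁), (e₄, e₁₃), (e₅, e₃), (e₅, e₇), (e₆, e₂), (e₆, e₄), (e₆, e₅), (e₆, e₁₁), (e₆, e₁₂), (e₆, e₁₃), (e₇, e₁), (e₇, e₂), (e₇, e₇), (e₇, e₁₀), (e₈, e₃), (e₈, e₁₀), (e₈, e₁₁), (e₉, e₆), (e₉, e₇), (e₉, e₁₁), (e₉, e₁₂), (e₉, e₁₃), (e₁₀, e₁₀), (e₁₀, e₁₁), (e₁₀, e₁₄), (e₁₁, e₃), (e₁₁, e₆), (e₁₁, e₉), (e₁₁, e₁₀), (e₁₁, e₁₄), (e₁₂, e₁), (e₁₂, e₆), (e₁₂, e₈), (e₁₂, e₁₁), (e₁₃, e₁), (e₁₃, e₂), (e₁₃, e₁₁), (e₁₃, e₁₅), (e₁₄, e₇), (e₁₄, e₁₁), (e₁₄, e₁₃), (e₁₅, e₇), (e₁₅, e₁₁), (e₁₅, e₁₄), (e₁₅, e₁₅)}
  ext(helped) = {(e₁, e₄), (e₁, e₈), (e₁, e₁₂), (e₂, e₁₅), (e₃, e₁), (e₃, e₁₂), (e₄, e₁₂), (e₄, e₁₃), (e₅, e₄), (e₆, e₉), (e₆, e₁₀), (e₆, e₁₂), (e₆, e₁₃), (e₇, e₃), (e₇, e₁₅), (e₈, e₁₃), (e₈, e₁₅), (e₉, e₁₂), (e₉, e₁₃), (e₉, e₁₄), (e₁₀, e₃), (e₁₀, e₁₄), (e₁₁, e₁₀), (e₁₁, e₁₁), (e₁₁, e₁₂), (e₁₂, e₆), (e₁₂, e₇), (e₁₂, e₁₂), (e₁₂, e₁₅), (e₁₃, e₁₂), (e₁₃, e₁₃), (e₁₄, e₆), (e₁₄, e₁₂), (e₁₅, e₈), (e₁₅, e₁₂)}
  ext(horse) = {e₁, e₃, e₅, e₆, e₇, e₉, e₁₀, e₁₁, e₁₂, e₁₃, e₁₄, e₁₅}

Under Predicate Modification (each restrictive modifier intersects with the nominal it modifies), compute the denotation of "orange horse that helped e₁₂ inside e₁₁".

{e₉, e₁₄, e₁₅}

⟦that helped e₁₂⟧ = {x : ⟨x, e₁₂⟩ ∈ ⟦helped⟧} = {e₁, e₃, e₄, e₆, e₉, e₁₁, e₁₂, e₁₃, e₁₄, e₁₅}
⟦inside e₁₁⟧ = {x : ⟨x, e₁₁⟩ ∈ ⟦inside⟧} = {e₃, e₄, e₆, e₈, e₉, e₁₀, e₁₂, e₁₃, e₁₄, e₁₅}
⟦horse⟧ = {e₁, e₃, e₅, e₆, e₇, e₉, e₁₀, e₁₁, e₁₂, e₁₃, e₁₄, e₁₅}
… ∩ ⟦that helped e₁₂⟧ = {e₁, e₃, e₅, e₆, e₇, e₉, e₁₀, e₁₁, e₁₂, e₁₃, e₁₄, e₁₅} ∩ {e₁, e₃, e₄, e₆, e₉, e₁₁, e₁₂, e₁₃, e₁₄, e₁₅} = {e₁, e₃, e₆, e₉, e₁₁, e₁₂, e₁₃, e₁₄, e₁₅}
… ∩ ⟦inside e₁₁⟧ = {e₁, e₃, e₆, e₉, e₁₁, e₁₂, e₁₃, e₁₄, e₁₅} ∩ {e₃, e₄, e₆, e₈, e₉, e₁₀, e₁₂, e₁₃, e₁₄, e₁₅} = {e₃, e₆, e₉, e₁₂, e₁₃, e₁₄, e₁₅}
… ∩ ⟦orange⟧ = {e₃, e₆, e₉, e₁₂, e₁₃, e₁₄, e₁₅} ∩ {e₁, e₅, e₉, e₁₀, e₁₄, e₁₅} = {e₉, e₁₄, e₁₅}
So ⟦orange horse that helped e₁₂ inside e₁₁⟧ = {e₉, e₁₄, e₁₅}.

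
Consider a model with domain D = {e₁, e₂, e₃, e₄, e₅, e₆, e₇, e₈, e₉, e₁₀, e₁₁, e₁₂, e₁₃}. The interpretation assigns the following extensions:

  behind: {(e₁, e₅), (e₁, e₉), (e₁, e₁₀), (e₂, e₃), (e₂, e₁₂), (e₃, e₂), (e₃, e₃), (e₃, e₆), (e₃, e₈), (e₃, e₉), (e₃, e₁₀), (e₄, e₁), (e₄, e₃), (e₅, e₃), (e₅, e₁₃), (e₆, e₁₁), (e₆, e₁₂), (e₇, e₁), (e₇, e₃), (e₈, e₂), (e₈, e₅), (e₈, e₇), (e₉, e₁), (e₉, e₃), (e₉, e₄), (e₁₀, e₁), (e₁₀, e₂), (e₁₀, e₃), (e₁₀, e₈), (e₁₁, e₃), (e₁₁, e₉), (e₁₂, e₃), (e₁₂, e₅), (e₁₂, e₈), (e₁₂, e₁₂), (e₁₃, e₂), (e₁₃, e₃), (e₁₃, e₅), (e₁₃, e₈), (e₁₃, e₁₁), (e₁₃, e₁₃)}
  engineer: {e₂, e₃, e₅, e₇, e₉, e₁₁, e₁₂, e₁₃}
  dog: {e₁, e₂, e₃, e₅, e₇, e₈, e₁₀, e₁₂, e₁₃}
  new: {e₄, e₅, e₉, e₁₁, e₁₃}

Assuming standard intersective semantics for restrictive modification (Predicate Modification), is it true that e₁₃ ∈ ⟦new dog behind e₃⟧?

yes

⟦behind e₃⟧ = {x : ⟨x, e₃⟩ ∈ ⟦behind⟧} = {e₂, e₃, e₄, e₅, e₇, e₉, e₁₀, e₁₁, e₁₂, e₁₃}
⟦dog⟧ = {e₁, e₂, e₃, e₅, e₇, e₈, e₁₀, e₁₂, e₁₃}
… ∩ ⟦behind e₃⟧ = {e₁, e₂, e₃, e₅, e₇, e₈, e₁₀, e₁₂, e₁₃} ∩ {e₂, e₃, e₄, e₅, e₇, e₉, e₁₀, e₁₁, e₁₂, e₁₃} = {e₂, e₃, e₅, e₇, e₁₀, e₁₂, e₁₃}
… ∩ ⟦new⟧ = {e₂, e₃, e₅, e₇, e₁₀, e₁₂, e₁₃} ∩ {e₄, e₅, e₉, e₁₁, e₁₃} = {e₅, e₁₃}
⟦new dog behind e₃⟧ = {e₅, e₁₃}; e₁₃ ∈ this set.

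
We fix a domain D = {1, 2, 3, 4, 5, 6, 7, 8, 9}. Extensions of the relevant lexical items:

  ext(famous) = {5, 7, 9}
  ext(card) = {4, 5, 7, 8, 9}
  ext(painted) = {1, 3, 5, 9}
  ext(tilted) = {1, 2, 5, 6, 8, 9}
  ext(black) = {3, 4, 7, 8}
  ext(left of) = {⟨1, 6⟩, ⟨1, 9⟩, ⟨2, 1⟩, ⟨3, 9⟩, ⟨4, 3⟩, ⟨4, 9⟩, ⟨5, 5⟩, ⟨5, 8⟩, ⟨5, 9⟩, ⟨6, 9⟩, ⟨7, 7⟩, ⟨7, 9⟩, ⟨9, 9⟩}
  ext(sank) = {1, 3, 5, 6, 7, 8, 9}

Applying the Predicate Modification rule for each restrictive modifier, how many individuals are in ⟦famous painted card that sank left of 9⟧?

⟦that sank⟧ = ⟦sank⟧ = {1, 3, 5, 6, 7, 8, 9}
⟦left of 9⟧ = {x : ⟨x, 9⟩ ∈ ⟦left of⟧} = {1, 3, 4, 5, 6, 7, 9}
⟦card⟧ = {4, 5, 7, 8, 9}
… ∩ ⟦that sank⟧ = {4, 5, 7, 8, 9} ∩ {1, 3, 5, 6, 7, 8, 9} = {5, 7, 8, 9}
… ∩ ⟦left of 9⟧ = {5, 7, 8, 9} ∩ {1, 3, 4, 5, 6, 7, 9} = {5, 7, 9}
… ∩ ⟦famous⟧ = {5, 7, 9} ∩ {5, 7, 9} = {5, 7, 9}
… ∩ ⟦painted⟧ = {5, 7, 9} ∩ {1, 3, 5, 9} = {5, 9}
⟦famous painted card that sank left of 9⟧ = {5, 9}, so the cardinality is 2.

2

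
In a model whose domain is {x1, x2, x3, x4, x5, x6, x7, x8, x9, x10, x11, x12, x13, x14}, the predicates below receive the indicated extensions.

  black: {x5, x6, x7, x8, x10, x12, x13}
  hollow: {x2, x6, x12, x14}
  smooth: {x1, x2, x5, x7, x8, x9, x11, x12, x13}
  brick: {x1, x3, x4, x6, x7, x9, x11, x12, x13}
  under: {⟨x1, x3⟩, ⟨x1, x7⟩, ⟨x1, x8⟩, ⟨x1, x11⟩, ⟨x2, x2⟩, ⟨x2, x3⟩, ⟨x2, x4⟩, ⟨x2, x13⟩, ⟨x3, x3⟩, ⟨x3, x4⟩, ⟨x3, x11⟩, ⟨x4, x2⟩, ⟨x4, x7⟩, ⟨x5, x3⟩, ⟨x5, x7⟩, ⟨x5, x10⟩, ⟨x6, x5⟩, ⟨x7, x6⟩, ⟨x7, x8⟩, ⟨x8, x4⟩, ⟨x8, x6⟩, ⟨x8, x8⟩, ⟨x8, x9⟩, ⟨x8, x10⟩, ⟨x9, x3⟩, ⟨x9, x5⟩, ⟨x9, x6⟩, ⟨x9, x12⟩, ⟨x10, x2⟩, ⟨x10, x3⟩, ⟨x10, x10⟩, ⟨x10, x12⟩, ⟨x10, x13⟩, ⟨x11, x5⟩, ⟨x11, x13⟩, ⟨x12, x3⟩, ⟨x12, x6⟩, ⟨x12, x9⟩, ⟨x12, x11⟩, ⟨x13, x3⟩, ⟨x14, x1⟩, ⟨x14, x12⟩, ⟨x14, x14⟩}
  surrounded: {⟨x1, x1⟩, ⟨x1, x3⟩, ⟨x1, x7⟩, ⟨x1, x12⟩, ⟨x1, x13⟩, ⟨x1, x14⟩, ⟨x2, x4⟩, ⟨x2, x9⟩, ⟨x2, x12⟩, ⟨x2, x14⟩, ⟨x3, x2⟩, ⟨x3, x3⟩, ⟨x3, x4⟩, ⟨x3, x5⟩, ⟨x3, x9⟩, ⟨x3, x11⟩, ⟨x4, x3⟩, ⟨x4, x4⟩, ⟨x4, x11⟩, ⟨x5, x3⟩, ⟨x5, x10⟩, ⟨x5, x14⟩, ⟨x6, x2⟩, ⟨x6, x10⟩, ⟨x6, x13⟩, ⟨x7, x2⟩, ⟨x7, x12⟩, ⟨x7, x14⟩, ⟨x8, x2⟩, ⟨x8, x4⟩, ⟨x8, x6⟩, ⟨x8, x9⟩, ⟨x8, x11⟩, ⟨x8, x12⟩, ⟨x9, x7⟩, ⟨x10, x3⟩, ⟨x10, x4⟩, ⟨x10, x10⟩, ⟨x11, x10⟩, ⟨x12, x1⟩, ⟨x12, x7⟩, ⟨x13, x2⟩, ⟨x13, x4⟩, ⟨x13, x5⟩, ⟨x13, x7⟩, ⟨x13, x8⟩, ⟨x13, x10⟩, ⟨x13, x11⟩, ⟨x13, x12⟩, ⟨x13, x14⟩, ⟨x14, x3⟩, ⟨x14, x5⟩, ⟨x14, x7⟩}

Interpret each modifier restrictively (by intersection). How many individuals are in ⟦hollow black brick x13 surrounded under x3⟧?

1

⟦x13 surrounded⟧ = {x : ⟨x13, x⟩ ∈ ⟦surrounded⟧} = {x2, x4, x5, x7, x8, x10, x11, x12, x14}
⟦under x3⟧ = {x : ⟨x, x3⟩ ∈ ⟦under⟧} = {x1, x2, x3, x5, x9, x10, x12, x13}
⟦brick⟧ = {x1, x3, x4, x6, x7, x9, x11, x12, x13}
… ∩ ⟦x13 surrounded⟧ = {x1, x3, x4, x6, x7, x9, x11, x12, x13} ∩ {x2, x4, x5, x7, x8, x10, x11, x12, x14} = {x4, x7, x11, x12}
… ∩ ⟦under x3⟧ = {x4, x7, x11, x12} ∩ {x1, x2, x3, x5, x9, x10, x12, x13} = {x12}
… ∩ ⟦hollow⟧ = {x12} ∩ {x2, x6, x12, x14} = {x12}
… ∩ ⟦black⟧ = {x12} ∩ {x5, x6, x7, x8, x10, x12, x13} = {x12}
⟦hollow black brick x13 surrounded under x3⟧ = {x12}, so the cardinality is 1.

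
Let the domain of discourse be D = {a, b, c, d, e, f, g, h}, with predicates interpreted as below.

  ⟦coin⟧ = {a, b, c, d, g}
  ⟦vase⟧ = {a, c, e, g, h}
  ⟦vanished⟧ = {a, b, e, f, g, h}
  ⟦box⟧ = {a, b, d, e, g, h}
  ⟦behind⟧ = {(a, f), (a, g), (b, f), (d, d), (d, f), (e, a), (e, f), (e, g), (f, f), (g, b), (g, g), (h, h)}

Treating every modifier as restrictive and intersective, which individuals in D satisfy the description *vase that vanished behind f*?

⟦that vanished⟧ = ⟦vanished⟧ = {a, b, e, f, g, h}
⟦behind f⟧ = {x : ⟨x, f⟩ ∈ ⟦behind⟧} = {a, b, d, e, f}
⟦vase⟧ = {a, c, e, g, h}
… ∩ ⟦that vanished⟧ = {a, c, e, g, h} ∩ {a, b, e, f, g, h} = {a, e, g, h}
… ∩ ⟦behind f⟧ = {a, e, g, h} ∩ {a, b, d, e, f} = {a, e}
So ⟦vase that vanished behind f⟧ = {a, e}.

{a, e}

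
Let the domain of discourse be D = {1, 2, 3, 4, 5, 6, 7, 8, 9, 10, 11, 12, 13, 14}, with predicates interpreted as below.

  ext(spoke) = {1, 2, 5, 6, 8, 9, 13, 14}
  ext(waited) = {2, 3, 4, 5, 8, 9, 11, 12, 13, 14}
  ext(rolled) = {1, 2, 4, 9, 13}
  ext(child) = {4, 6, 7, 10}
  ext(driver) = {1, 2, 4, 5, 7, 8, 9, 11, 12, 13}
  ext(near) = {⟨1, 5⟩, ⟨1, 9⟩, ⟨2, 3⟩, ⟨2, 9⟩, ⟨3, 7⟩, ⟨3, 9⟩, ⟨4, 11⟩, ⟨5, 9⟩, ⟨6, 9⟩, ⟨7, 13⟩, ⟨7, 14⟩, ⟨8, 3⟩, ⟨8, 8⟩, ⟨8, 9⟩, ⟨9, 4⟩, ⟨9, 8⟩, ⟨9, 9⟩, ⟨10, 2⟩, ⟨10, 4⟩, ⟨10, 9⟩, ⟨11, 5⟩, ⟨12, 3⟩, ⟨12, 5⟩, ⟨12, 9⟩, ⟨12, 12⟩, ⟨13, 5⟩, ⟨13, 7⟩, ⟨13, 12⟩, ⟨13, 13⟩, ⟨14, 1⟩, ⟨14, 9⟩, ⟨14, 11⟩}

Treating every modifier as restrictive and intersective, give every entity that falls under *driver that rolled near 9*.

{1, 2, 9}

⟦that rolled⟧ = ⟦rolled⟧ = {1, 2, 4, 9, 13}
⟦near 9⟧ = {x : ⟨x, 9⟩ ∈ ⟦near⟧} = {1, 2, 3, 5, 6, 8, 9, 10, 12, 14}
⟦driver⟧ = {1, 2, 4, 5, 7, 8, 9, 11, 12, 13}
… ∩ ⟦that rolled⟧ = {1, 2, 4, 5, 7, 8, 9, 11, 12, 13} ∩ {1, 2, 4, 9, 13} = {1, 2, 4, 9, 13}
… ∩ ⟦near 9⟧ = {1, 2, 4, 9, 13} ∩ {1, 2, 3, 5, 6, 8, 9, 10, 12, 14} = {1, 2, 9}
So ⟦driver that rolled near 9⟧ = {1, 2, 9}.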